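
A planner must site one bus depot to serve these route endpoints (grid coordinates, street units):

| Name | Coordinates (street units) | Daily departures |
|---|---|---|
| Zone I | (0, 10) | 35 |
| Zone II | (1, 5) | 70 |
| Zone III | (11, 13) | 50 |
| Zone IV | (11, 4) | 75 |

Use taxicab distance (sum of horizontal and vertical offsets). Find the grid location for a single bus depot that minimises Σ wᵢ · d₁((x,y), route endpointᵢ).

(11, 5)

Manhattan distance separates: Σwᵢ(|x−xᵢ|+|y−yᵢ|) = Σwᵢ|x−xᵢ| + Σwᵢ|y−yᵢ|, so x and y are optimised independently as 1-D weighted medians.
Total weight W = 230; half = 115.
x-coordinate, sorted with cumulative weight:
  x=0 (Zone I, w=35) cum 35
  x=1 (Zone II, w=70) cum 105
  x=11 (Zone III, w=50) cum 155  ← median
  x=11 (Zone IV, w=75) cum 230
⇒ x* = 11
y-coordinate, sorted with cumulative weight:
  y=4 (Zone IV, w=75) cum 75
  y=5 (Zone II, w=70) cum 145  ← median
  y=10 (Zone I, w=35) cum 180
  y=13 (Zone III, w=50) cum 230
⇒ y* = 5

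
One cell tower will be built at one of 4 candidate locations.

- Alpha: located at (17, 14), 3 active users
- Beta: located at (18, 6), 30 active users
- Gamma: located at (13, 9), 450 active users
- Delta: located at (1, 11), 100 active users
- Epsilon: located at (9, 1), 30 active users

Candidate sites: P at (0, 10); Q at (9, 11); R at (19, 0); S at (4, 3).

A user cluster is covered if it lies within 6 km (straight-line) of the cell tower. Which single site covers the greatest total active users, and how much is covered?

Coverage radius r = 6 km; a point is covered iff (Δx)²+(Δy)² ≤ 6² = 36.
  P (0, 10): covers {Delta} → 100
  Q (9, 11): covers {Gamma} → 450
  R (19, 0): covers {none} → 0
  S (4, 3): covers {Epsilon} → 30
Maximum coverage at Q: 450 active users.

Q, covering 450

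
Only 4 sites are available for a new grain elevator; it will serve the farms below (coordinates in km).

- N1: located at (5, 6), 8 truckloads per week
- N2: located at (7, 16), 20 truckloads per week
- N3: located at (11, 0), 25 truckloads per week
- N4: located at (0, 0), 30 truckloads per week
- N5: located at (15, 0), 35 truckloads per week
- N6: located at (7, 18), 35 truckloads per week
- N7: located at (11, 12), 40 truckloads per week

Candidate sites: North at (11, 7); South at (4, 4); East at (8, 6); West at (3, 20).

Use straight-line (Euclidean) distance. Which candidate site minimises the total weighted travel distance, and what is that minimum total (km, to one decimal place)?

Total weighted distance at each candidate:
  North (11, 7): total = 1703.6
  South (4, 4): total = 1972.5
  East (8, 6): total = 1705.2
  West (3, 20): total = 2796.9
Minimum is at North with total 1703.6 km.

North, total 1703.6 km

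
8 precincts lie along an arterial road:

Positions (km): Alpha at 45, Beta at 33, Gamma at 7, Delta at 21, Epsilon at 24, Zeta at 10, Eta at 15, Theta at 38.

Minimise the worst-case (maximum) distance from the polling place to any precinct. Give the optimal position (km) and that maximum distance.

location 26, max distance 19

The 1-center on a line is the midpoint of the two extreme points: leftmost at 7, rightmost at 45.
Optimal location = (7 + 45)/2 = 26; maximum distance = (45 − 7)/2 = 19.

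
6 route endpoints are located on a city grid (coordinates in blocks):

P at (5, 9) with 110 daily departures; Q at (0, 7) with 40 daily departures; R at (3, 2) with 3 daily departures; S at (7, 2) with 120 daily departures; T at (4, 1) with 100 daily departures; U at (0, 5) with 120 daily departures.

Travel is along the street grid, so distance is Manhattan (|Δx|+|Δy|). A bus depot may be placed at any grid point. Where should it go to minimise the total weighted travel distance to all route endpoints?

Manhattan distance separates: Σwᵢ(|x−xᵢ|+|y−yᵢ|) = Σwᵢ|x−xᵢ| + Σwᵢ|y−yᵢ|, so x and y are optimised independently as 1-D weighted medians.
Total weight W = 493; half = 246.5.
x-coordinate, sorted with cumulative weight:
  x=0 (Q, w=40) cum 40
  x=0 (U, w=120) cum 160
  x=3 (R, w=3) cum 163
  x=4 (T, w=100) cum 263  ← median
  x=5 (P, w=110) cum 373
  x=7 (S, w=120) cum 493
⇒ x* = 4
y-coordinate, sorted with cumulative weight:
  y=1 (T, w=100) cum 100
  y=2 (R, w=3) cum 103
  y=2 (S, w=120) cum 223
  y=5 (U, w=120) cum 343  ← median
  y=7 (Q, w=40) cum 383
  y=9 (P, w=110) cum 493
⇒ y* = 5

(4, 5)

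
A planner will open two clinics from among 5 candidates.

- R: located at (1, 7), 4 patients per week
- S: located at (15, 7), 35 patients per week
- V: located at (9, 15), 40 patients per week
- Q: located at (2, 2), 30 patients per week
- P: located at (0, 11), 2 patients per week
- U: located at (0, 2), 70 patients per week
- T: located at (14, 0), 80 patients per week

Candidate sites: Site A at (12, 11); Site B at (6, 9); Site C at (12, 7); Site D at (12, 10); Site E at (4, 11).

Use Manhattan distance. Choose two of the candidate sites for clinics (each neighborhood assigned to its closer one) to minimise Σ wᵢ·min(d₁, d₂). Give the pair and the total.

{Site C, Site E}, total 2461

Evaluate every pair (each demand assigned to the nearer of the two):
  {Site C, Site E}: total = 2461
  {Site B, Site C}: total = 2469
  {Site D, Site E}: total = 2766
  {Site B, Site D}: total = 2774
  {Site A, Site C}: total = 2813
  {Site A, Site E}: total = 2841
  {Site A, Site B}: total = 2849
  {Site C, Site D}: total = 2855
  {Site B, Site E}: total = 3381
  {Site A, Site D}: total = 3470
Best pair: {Site C, Site E} with total 2461.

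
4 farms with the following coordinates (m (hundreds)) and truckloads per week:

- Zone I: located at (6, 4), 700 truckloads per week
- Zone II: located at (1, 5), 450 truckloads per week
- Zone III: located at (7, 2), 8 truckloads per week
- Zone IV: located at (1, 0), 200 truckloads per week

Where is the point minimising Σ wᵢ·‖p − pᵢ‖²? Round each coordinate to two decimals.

(3.61, 3.73)

The minimiser of Σwᵢ‖p−pᵢ‖² is the weighted centroid p* = (Σwᵢpᵢ)/(Σwᵢ).
Σwᵢ = 1358.
Σwᵢxᵢ = 700·6 + 450·1 + 8·7 + 200·1 = 4906.
Σwᵢyᵢ = 700·4 + 450·5 + 8·2 + 200·0 = 5066.
x* = 4906/1358 = 3.61, y* = 5066/1358 = 3.73.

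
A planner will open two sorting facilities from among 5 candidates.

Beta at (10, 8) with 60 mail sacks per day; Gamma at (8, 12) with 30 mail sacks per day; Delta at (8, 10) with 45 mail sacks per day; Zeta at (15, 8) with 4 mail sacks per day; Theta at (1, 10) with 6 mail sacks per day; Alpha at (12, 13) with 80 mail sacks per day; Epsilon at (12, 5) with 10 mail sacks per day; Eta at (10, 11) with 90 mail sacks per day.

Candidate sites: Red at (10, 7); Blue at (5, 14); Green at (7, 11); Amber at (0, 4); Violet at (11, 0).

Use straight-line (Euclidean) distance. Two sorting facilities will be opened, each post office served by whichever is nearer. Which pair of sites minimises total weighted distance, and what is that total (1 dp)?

{Red, Green}, total 952.1

Evaluate every pair (each demand assigned to the nearer of the two):
  {Red, Green}: total = 952.1
  {Green, Violet}: total = 1183.1
  {Blue, Green}: total = 1207.7
  {Green, Amber}: total = 1210.2
  {Red, Blue}: total = 1279.0
  {Red, Amber}: total = 1334.9
  {Red, Violet}: total = 1355.4
  {Blue, Violet}: total = 2013.0
  {Blue, Amber}: total = 2086.9
  {Amber, Violet}: total = 3433.6
Best pair: {Red, Green} with total 952.1.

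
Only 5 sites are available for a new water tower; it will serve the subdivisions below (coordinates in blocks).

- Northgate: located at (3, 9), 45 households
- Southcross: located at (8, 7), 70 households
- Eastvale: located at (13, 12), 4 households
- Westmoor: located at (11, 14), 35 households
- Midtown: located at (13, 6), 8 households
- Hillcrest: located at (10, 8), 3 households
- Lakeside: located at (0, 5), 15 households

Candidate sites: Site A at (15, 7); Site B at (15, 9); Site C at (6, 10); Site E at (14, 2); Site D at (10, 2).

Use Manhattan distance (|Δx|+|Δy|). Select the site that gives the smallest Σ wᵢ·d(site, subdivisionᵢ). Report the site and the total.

Site C, total 1152 blocks

Total weighted distance at each candidate:
  Site A (15, 7): total = 1830
  Site B (15, 9): total = 1848
  Site C (6, 10): total = 1152
  Site E (14, 2): total = 2474
  Site D (10, 2): total = 1896
Minimum is at Site C with total 1152 blocks.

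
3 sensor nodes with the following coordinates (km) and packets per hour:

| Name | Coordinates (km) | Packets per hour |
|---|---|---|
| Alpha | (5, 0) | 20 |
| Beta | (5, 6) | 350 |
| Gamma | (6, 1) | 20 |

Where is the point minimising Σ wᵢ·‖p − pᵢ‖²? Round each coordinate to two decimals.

The minimiser of Σwᵢ‖p−pᵢ‖² is the weighted centroid p* = (Σwᵢpᵢ)/(Σwᵢ).
Σwᵢ = 390.
Σwᵢxᵢ = 20·5 + 350·5 + 20·6 = 1970.
Σwᵢyᵢ = 20·0 + 350·6 + 20·1 = 2120.
x* = 1970/390 = 5.05, y* = 2120/390 = 5.44.

(5.05, 5.44)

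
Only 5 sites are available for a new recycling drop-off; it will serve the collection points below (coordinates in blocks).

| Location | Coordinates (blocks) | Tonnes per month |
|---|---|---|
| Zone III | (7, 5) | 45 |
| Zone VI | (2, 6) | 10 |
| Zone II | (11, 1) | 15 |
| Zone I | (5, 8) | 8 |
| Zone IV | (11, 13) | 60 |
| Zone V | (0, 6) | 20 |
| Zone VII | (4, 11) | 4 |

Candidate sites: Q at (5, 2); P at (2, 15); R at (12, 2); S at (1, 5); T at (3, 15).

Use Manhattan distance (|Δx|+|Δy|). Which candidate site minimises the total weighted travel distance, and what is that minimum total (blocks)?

Q, total 1688 blocks

Total weighted distance at each candidate:
  Q (5, 2): total = 1688
  P (2, 15): total = 2094
  R (12, 2): total = 1742
  S (1, 5): total = 1712
  T (3, 15): total = 1992
Minimum is at Q with total 1688 blocks.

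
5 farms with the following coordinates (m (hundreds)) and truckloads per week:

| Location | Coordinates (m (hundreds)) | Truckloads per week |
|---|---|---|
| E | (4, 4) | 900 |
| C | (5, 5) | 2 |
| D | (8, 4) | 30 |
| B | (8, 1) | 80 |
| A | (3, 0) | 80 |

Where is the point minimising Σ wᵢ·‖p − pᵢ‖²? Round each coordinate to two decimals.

The minimiser of Σwᵢ‖p−pᵢ‖² is the weighted centroid p* = (Σwᵢpᵢ)/(Σwᵢ).
Σwᵢ = 1092.
Σwᵢxᵢ = 900·4 + 2·5 + 30·8 + 80·8 + 80·3 = 4730.
Σwᵢyᵢ = 900·4 + 2·5 + 30·4 + 80·1 + 80·0 = 3810.
x* = 4730/1092 = 4.33, y* = 3810/1092 = 3.49.

(4.33, 3.49)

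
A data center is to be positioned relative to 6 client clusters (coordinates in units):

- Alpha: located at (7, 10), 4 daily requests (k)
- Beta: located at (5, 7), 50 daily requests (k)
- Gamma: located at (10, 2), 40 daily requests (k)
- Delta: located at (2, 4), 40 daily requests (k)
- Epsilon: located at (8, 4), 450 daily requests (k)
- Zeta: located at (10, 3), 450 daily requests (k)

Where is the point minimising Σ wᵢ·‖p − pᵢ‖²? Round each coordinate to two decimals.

(8.57, 3.66)

The minimiser of Σwᵢ‖p−pᵢ‖² is the weighted centroid p* = (Σwᵢpᵢ)/(Σwᵢ).
Σwᵢ = 1034.
Σwᵢxᵢ = 4·7 + 50·5 + 40·10 + 40·2 + 450·8 + 450·10 = 8858.
Σwᵢyᵢ = 4·10 + 50·7 + 40·2 + 40·4 + 450·4 + 450·3 = 3780.
x* = 8858/1034 = 8.57, y* = 3780/1034 = 3.66.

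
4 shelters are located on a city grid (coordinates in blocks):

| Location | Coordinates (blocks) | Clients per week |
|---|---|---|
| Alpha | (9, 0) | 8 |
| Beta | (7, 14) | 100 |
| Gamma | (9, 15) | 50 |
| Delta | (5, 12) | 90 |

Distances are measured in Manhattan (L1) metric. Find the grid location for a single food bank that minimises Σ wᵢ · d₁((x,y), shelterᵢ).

(7, 14)

Manhattan distance separates: Σwᵢ(|x−xᵢ|+|y−yᵢ|) = Σwᵢ|x−xᵢ| + Σwᵢ|y−yᵢ|, so x and y are optimised independently as 1-D weighted medians.
Total weight W = 248; half = 124.
x-coordinate, sorted with cumulative weight:
  x=5 (Delta, w=90) cum 90
  x=7 (Beta, w=100) cum 190  ← median
  x=9 (Alpha, w=8) cum 198
  x=9 (Gamma, w=50) cum 248
⇒ x* = 7
y-coordinate, sorted with cumulative weight:
  y=0 (Alpha, w=8) cum 8
  y=12 (Delta, w=90) cum 98
  y=14 (Beta, w=100) cum 198  ← median
  y=15 (Gamma, w=50) cum 248
⇒ y* = 14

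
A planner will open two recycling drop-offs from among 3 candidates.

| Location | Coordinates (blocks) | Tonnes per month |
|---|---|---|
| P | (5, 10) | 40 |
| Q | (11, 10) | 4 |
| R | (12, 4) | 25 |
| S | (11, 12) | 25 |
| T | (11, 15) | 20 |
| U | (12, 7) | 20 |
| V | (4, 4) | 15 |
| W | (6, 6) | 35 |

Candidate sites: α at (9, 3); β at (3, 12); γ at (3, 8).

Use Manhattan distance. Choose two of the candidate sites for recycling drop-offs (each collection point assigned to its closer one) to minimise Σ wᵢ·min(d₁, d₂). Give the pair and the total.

{α, β}, total 1156

Evaluate every pair (each demand assigned to the nearer of the two):
  {α, β}: total = 1156
  {α, γ}: total = 1241
  {β, γ}: total = 1395
Best pair: {α, β} with total 1156.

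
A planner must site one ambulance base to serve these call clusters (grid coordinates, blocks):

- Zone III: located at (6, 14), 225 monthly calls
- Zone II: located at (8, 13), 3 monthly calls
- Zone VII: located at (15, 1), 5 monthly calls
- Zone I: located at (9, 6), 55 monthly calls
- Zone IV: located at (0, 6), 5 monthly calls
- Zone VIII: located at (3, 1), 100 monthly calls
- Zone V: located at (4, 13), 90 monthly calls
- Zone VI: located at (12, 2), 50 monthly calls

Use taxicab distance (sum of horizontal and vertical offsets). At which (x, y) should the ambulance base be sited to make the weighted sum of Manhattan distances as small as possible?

Manhattan distance separates: Σwᵢ(|x−xᵢ|+|y−yᵢ|) = Σwᵢ|x−xᵢ| + Σwᵢ|y−yᵢ|, so x and y are optimised independently as 1-D weighted medians.
Total weight W = 533; half = 266.5.
x-coordinate, sorted with cumulative weight:
  x=0 (Zone IV, w=5) cum 5
  x=3 (Zone VIII, w=100) cum 105
  x=4 (Zone V, w=90) cum 195
  x=6 (Zone III, w=225) cum 420  ← median
  x=8 (Zone II, w=3) cum 423
  x=9 (Zone I, w=55) cum 478
  x=12 (Zone VI, w=50) cum 528
  x=15 (Zone VII, w=5) cum 533
⇒ x* = 6
y-coordinate, sorted with cumulative weight:
  y=1 (Zone VII, w=5) cum 5
  y=1 (Zone VIII, w=100) cum 105
  y=2 (Zone VI, w=50) cum 155
  y=6 (Zone I, w=55) cum 210
  y=6 (Zone IV, w=5) cum 215
  y=13 (Zone II, w=3) cum 218
  y=13 (Zone V, w=90) cum 308  ← median
  y=14 (Zone III, w=225) cum 533
⇒ y* = 13

(6, 13)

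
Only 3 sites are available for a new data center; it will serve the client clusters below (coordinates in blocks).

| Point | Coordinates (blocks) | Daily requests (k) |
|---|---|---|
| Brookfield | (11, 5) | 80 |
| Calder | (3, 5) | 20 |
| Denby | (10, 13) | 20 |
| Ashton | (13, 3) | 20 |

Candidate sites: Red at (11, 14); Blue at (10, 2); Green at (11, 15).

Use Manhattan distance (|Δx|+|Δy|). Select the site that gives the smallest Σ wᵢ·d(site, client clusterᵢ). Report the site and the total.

Blue, total 820 blocks

Total weighted distance at each candidate:
  Red (11, 14): total = 1360
  Blue (10, 2): total = 820
  Green (11, 15): total = 1500
Minimum is at Blue with total 820 blocks.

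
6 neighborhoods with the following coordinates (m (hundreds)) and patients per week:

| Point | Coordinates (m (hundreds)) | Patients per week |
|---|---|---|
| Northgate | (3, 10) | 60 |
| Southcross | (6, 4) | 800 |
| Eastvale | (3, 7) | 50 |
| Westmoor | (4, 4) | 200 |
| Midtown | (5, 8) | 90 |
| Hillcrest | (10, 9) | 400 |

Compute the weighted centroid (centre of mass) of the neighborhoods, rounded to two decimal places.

(6.49, 5.79)

The minimiser of Σwᵢ‖p−pᵢ‖² is the weighted centroid p* = (Σwᵢpᵢ)/(Σwᵢ).
Σwᵢ = 1600.
Σwᵢxᵢ = 60·3 + 800·6 + 50·3 + 200·4 + 90·5 + 400·10 = 10380.
Σwᵢyᵢ = 60·10 + 800·4 + 50·7 + 200·4 + 90·8 + 400·9 = 9270.
x* = 10380/1600 = 6.49, y* = 9270/1600 = 5.79.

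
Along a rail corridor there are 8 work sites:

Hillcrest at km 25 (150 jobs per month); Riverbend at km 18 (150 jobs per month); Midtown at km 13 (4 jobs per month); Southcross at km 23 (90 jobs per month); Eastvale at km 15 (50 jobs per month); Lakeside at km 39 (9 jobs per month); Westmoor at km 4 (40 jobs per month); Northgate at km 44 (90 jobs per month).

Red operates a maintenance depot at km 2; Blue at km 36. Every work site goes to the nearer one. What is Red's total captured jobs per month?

The indifferent point is the midpoint (2+36)/2 = 19; work sites left of it (closer to Red at 2) go to Red, those right go to Blue.
  Westmoor at 4 (w=40) → Red
  Midtown at 13 (w=4) → Red
  Eastvale at 15 (w=50) → Red
  Riverbend at 18 (w=150) → Red
  Southcross at 23 (w=90) → Blue
  Hillcrest at 25 (w=150) → Blue
  Lakeside at 39 (w=9) → Blue
  Northgate at 44 (w=90) → Blue
Red captures 244; Blue captures 339.

244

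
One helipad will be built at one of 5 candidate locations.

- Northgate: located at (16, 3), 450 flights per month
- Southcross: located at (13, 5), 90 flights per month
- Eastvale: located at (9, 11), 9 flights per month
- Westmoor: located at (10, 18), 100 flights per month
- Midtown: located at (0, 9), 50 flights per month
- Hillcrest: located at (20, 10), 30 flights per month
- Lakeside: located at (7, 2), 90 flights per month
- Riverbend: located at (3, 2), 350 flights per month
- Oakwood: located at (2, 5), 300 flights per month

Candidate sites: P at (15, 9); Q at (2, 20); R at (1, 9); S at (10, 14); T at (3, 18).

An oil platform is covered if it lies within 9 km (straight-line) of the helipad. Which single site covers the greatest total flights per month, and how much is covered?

R, covering 709

Coverage radius r = 9 km; a point is covered iff (Δx)²+(Δy)² ≤ 9² = 81.
  P (15, 9): covers {Northgate, Southcross, Eastvale, Hillcrest} → 579
  Q (2, 20): covers {Westmoor} → 100
  R (1, 9): covers {Eastvale, Midtown, Riverbend, Oakwood} → 709
  S (10, 14): covers {Eastvale, Westmoor} → 109
  T (3, 18): covers {Westmoor} → 100
Maximum coverage at R: 709 flights per month.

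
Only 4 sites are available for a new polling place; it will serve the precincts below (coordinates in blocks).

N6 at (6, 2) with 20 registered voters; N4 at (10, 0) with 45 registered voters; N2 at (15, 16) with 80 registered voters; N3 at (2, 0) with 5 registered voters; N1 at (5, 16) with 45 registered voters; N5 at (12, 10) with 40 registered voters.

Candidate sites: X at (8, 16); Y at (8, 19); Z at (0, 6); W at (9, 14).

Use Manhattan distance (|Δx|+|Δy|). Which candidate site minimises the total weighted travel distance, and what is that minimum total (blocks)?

W, total 2270 blocks

Total weighted distance at each candidate:
  X (8, 16): total = 2335
  Y (8, 19): total = 3040
  Z (0, 6): total = 4275
  W (9, 14): total = 2270
Minimum is at W with total 2270 blocks.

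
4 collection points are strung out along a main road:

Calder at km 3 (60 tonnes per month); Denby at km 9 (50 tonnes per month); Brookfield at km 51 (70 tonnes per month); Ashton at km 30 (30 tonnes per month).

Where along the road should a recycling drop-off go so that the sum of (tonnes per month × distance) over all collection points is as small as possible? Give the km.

For a sum of weighted absolute distances on a line, the optimum is the weighted median (not the mean). Total weight W = 210; half-weight = 105.
Sort by position and accumulate weight:
  km 3 (Calder, w=60) → cum 60
  km 9 (Denby, w=50) → cum 110  ≥ 105 → median here
  km 30 (Ashton, w=30) → cum 140
  km 51 (Brookfield, w=70) → cum 210
Optimal location: km 9.

x = 9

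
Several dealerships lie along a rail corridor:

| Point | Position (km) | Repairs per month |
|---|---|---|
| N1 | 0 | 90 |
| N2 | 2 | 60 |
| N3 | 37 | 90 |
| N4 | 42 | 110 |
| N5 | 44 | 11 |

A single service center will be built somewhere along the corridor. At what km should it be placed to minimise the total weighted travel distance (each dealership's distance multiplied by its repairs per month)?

For a sum of weighted absolute distances on a line, the optimum is the weighted median (not the mean). Total weight W = 361; half-weight = 180.5.
Sort by position and accumulate weight:
  km 0 (N1, w=90) → cum 90
  km 2 (N2, w=60) → cum 150
  km 37 (N3, w=90) → cum 240  ≥ 180.5 → median here
  km 42 (N4, w=110) → cum 350
  km 44 (N5, w=11) → cum 361
Optimal location: km 37.

x = 37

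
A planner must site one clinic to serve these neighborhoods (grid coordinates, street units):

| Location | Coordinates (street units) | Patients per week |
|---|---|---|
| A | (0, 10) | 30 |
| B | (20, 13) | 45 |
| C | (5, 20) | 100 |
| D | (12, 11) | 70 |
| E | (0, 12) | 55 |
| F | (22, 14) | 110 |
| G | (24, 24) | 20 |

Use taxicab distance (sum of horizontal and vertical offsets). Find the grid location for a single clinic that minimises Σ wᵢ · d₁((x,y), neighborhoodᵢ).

(12, 14)

Manhattan distance separates: Σwᵢ(|x−xᵢ|+|y−yᵢ|) = Σwᵢ|x−xᵢ| + Σwᵢ|y−yᵢ|, so x and y are optimised independently as 1-D weighted medians.
Total weight W = 430; half = 215.
x-coordinate, sorted with cumulative weight:
  x=0 (A, w=30) cum 30
  x=0 (E, w=55) cum 85
  x=5 (C, w=100) cum 185
  x=12 (D, w=70) cum 255  ← median
  x=20 (B, w=45) cum 300
  x=22 (F, w=110) cum 410
  x=24 (G, w=20) cum 430
⇒ x* = 12
y-coordinate, sorted with cumulative weight:
  y=10 (A, w=30) cum 30
  y=11 (D, w=70) cum 100
  y=12 (E, w=55) cum 155
  y=13 (B, w=45) cum 200
  y=14 (F, w=110) cum 310  ← median
  y=20 (C, w=100) cum 410
  y=24 (G, w=20) cum 430
⇒ y* = 14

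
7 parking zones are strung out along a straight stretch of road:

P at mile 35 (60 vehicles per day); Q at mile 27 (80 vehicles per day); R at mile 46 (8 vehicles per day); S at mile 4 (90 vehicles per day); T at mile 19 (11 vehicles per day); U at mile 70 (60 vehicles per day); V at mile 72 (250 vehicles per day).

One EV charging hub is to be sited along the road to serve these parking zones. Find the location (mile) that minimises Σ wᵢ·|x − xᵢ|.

x = 70

For a sum of weighted absolute distances on a line, the optimum is the weighted median (not the mean). Total weight W = 559; half-weight = 279.5.
Sort by position and accumulate weight:
  mile 4 (S, w=90) → cum 90
  mile 19 (T, w=11) → cum 101
  mile 27 (Q, w=80) → cum 181
  mile 35 (P, w=60) → cum 241
  mile 46 (R, w=8) → cum 249
  mile 70 (U, w=60) → cum 309  ≥ 279.5 → median here
  mile 72 (V, w=250) → cum 559
Optimal location: mile 70.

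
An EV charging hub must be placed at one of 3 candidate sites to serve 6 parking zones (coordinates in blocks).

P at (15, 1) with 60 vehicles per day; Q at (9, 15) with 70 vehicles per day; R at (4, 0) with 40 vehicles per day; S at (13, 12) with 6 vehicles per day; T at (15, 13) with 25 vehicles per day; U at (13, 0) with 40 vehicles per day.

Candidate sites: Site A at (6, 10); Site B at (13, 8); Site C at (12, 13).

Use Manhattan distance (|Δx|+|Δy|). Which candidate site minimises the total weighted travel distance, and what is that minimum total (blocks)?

Total weighted distance at each candidate:
  Site A (6, 10): total = 3154
  Site B (13, 8): total = 2509
  Site C (12, 13): total = 2737
Minimum is at Site B with total 2509 blocks.

Site B, total 2509 blocks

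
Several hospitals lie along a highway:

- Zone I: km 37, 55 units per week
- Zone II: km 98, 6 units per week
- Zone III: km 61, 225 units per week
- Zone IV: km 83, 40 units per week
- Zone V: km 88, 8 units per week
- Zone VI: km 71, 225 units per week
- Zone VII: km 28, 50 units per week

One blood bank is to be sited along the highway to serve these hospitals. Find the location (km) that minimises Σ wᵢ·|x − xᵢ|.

For a sum of weighted absolute distances on a line, the optimum is the weighted median (not the mean). Total weight W = 609; half-weight = 304.5.
Sort by position and accumulate weight:
  km 28 (Zone VII, w=50) → cum 50
  km 37 (Zone I, w=55) → cum 105
  km 61 (Zone III, w=225) → cum 330  ≥ 304.5 → median here
  km 71 (Zone VI, w=225) → cum 555
  km 83 (Zone IV, w=40) → cum 595
  km 88 (Zone V, w=8) → cum 603
  km 98 (Zone II, w=6) → cum 609
Optimal location: km 61.

x = 61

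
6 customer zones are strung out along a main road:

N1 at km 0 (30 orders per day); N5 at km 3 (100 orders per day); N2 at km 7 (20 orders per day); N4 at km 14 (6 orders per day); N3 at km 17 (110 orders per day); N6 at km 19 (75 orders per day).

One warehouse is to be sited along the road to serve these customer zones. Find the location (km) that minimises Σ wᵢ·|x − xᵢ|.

x = 17

For a sum of weighted absolute distances on a line, the optimum is the weighted median (not the mean). Total weight W = 341; half-weight = 170.5.
Sort by position and accumulate weight:
  km 0 (N1, w=30) → cum 30
  km 3 (N5, w=100) → cum 130
  km 7 (N2, w=20) → cum 150
  km 14 (N4, w=6) → cum 156
  km 17 (N3, w=110) → cum 266  ≥ 170.5 → median here
  km 19 (N6, w=75) → cum 341
Optimal location: km 17.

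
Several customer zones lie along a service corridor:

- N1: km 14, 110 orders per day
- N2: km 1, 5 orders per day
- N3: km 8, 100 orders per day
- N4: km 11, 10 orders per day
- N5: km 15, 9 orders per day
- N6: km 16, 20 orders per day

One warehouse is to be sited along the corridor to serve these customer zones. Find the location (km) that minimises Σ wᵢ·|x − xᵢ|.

For a sum of weighted absolute distances on a line, the optimum is the weighted median (not the mean). Total weight W = 254; half-weight = 127.
Sort by position and accumulate weight:
  km 1 (N2, w=5) → cum 5
  km 8 (N3, w=100) → cum 105
  km 11 (N4, w=10) → cum 115
  km 14 (N1, w=110) → cum 225  ≥ 127 → median here
  km 15 (N5, w=9) → cum 234
  km 16 (N6, w=20) → cum 254
Optimal location: km 14.

x = 14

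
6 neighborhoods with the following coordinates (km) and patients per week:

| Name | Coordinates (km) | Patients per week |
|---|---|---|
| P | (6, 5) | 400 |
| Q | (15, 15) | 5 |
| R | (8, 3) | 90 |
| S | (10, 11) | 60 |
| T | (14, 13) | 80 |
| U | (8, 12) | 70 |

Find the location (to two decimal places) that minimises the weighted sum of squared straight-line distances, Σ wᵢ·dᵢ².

The minimiser of Σwᵢ‖p−pᵢ‖² is the weighted centroid p* = (Σwᵢpᵢ)/(Σwᵢ).
Σwᵢ = 705.
Σwᵢxᵢ = 400·6 + 5·15 + 90·8 + 60·10 + 80·14 + 70·8 = 5475.
Σwᵢyᵢ = 400·5 + 5·15 + 90·3 + 60·11 + 80·13 + 70·12 = 4885.
x* = 5475/705 = 7.77, y* = 4885/705 = 6.93.

(7.77, 6.93)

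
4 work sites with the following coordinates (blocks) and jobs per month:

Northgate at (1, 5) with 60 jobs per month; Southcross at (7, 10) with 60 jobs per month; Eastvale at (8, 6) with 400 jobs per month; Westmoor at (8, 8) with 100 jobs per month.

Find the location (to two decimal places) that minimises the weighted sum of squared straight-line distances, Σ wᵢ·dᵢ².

The minimiser of Σwᵢ‖p−pᵢ‖² is the weighted centroid p* = (Σwᵢpᵢ)/(Σwᵢ).
Σwᵢ = 620.
Σwᵢxᵢ = 60·1 + 60·7 + 400·8 + 100·8 = 4480.
Σwᵢyᵢ = 60·5 + 60·10 + 400·6 + 100·8 = 4100.
x* = 4480/620 = 7.23, y* = 4100/620 = 6.61.

(7.23, 6.61)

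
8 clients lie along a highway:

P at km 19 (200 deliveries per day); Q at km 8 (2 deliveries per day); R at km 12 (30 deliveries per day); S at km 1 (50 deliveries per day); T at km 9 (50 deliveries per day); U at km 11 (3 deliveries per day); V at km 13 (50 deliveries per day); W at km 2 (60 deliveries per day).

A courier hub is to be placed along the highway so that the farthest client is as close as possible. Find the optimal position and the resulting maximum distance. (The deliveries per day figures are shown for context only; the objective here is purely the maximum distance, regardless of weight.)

location 10, max distance 9

The 1-center on a line is the midpoint of the two extreme points: leftmost at 1, rightmost at 19.
Optimal location = (1 + 19)/2 = 10; maximum distance = (19 − 1)/2 = 9.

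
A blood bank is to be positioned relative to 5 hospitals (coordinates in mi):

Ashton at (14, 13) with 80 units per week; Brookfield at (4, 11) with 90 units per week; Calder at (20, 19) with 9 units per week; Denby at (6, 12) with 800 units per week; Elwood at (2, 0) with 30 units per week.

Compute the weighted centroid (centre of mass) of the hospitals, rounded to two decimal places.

The minimiser of Σwᵢ‖p−pᵢ‖² is the weighted centroid p* = (Σwᵢpᵢ)/(Σwᵢ).
Σwᵢ = 1009.
Σwᵢxᵢ = 80·14 + 90·4 + 9·20 + 800·6 + 30·2 = 6520.
Σwᵢyᵢ = 80·13 + 90·11 + 9·19 + 800·12 + 30·0 = 11801.
x* = 6520/1009 = 6.46, y* = 11801/1009 = 11.70.

(6.46, 11.70)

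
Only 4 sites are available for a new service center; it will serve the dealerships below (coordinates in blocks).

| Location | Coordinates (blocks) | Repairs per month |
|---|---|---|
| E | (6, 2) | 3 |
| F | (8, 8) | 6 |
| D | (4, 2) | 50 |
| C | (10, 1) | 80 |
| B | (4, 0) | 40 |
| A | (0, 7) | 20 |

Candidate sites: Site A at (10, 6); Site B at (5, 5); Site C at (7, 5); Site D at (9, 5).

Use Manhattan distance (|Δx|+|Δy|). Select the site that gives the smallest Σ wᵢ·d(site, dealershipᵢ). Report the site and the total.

Total weighted distance at each candidate:
  Site A (10, 6): total = 1648
  Site B (5, 5): total = 1348
  Site C (7, 5): total = 1396
  Site D (9, 5): total = 1462
Minimum is at Site B with total 1348 blocks.

Site B, total 1348 blocks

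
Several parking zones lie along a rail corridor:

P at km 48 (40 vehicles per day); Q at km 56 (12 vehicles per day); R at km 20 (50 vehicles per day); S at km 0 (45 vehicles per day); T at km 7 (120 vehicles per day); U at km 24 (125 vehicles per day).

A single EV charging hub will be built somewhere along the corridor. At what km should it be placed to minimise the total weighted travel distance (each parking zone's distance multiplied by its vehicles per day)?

x = 20

For a sum of weighted absolute distances on a line, the optimum is the weighted median (not the mean). Total weight W = 392; half-weight = 196.
Sort by position and accumulate weight:
  km 0 (S, w=45) → cum 45
  km 7 (T, w=120) → cum 165
  km 20 (R, w=50) → cum 215  ≥ 196 → median here
  km 24 (U, w=125) → cum 340
  km 48 (P, w=40) → cum 380
  km 56 (Q, w=12) → cum 392
Optimal location: km 20.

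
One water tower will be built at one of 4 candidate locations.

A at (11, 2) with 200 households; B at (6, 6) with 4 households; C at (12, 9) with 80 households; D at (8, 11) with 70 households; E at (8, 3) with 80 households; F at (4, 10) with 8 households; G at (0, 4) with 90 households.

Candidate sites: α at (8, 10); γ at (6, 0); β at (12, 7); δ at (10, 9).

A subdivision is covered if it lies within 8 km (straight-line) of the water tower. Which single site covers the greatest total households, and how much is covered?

δ, covering 442

Coverage radius r = 8 km; a point is covered iff (Δx)²+(Δy)² ≤ 8² = 64.
  α (8, 10): covers {B, C, D, E, F} → 242
  γ (6, 0): covers {A, B, E, G} → 374
  β (12, 7): covers {A, B, C, D, E} → 434
  δ (10, 9): covers {A, B, C, D, E, F} → 442
Maximum coverage at δ: 442 households.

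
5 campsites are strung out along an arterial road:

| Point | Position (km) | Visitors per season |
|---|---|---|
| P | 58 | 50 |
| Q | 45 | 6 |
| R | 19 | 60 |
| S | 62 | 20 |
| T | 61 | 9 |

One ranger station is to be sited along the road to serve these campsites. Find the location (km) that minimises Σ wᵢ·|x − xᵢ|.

x = 58

For a sum of weighted absolute distances on a line, the optimum is the weighted median (not the mean). Total weight W = 145; half-weight = 72.5.
Sort by position and accumulate weight:
  km 19 (R, w=60) → cum 60
  km 45 (Q, w=6) → cum 66
  km 58 (P, w=50) → cum 116  ≥ 72.5 → median here
  km 61 (T, w=9) → cum 125
  km 62 (S, w=20) → cum 145
Optimal location: km 58.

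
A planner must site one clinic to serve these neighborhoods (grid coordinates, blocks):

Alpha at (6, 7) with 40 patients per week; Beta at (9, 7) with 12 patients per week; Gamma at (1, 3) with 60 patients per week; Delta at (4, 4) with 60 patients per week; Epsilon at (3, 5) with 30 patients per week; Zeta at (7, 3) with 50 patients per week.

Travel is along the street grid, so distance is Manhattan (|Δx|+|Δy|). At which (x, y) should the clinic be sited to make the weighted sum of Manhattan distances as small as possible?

Manhattan distance separates: Σwᵢ(|x−xᵢ|+|y−yᵢ|) = Σwᵢ|x−xᵢ| + Σwᵢ|y−yᵢ|, so x and y are optimised independently as 1-D weighted medians.
Total weight W = 252; half = 126.
x-coordinate, sorted with cumulative weight:
  x=1 (Gamma, w=60) cum 60
  x=3 (Epsilon, w=30) cum 90
  x=4 (Delta, w=60) cum 150  ← median
  x=6 (Alpha, w=40) cum 190
  x=7 (Zeta, w=50) cum 240
  x=9 (Beta, w=12) cum 252
⇒ x* = 4
y-coordinate, sorted with cumulative weight:
  y=3 (Gamma, w=60) cum 60
  y=3 (Zeta, w=50) cum 110
  y=4 (Delta, w=60) cum 170  ← median
  y=5 (Epsilon, w=30) cum 200
  y=7 (Alpha, w=40) cum 240
  y=7 (Beta, w=12) cum 252
⇒ y* = 4

(4, 4)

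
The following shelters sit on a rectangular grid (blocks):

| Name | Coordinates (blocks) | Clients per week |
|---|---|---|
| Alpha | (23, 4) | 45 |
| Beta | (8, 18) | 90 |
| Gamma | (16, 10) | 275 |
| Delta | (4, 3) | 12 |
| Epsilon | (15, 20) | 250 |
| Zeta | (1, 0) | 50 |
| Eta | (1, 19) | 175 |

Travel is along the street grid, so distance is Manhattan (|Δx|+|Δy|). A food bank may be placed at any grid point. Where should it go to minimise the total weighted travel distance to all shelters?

(15, 18)

Manhattan distance separates: Σwᵢ(|x−xᵢ|+|y−yᵢ|) = Σwᵢ|x−xᵢ| + Σwᵢ|y−yᵢ|, so x and y are optimised independently as 1-D weighted medians.
Total weight W = 897; half = 448.5.
x-coordinate, sorted with cumulative weight:
  x=1 (Zeta, w=50) cum 50
  x=1 (Eta, w=175) cum 225
  x=4 (Delta, w=12) cum 237
  x=8 (Beta, w=90) cum 327
  x=15 (Epsilon, w=250) cum 577  ← median
  x=16 (Gamma, w=275) cum 852
  x=23 (Alpha, w=45) cum 897
⇒ x* = 15
y-coordinate, sorted with cumulative weight:
  y=0 (Zeta, w=50) cum 50
  y=3 (Delta, w=12) cum 62
  y=4 (Alpha, w=45) cum 107
  y=10 (Gamma, w=275) cum 382
  y=18 (Beta, w=90) cum 472  ← median
  y=19 (Eta, w=175) cum 647
  y=20 (Epsilon, w=250) cum 897
⇒ y* = 18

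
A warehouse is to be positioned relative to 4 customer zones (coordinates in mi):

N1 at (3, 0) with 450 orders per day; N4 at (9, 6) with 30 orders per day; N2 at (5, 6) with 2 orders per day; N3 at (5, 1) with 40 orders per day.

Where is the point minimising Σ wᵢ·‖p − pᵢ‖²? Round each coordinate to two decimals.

(3.51, 0.44)

The minimiser of Σwᵢ‖p−pᵢ‖² is the weighted centroid p* = (Σwᵢpᵢ)/(Σwᵢ).
Σwᵢ = 522.
Σwᵢxᵢ = 450·3 + 30·9 + 2·5 + 40·5 = 1830.
Σwᵢyᵢ = 450·0 + 30·6 + 2·6 + 40·1 = 232.
x* = 1830/522 = 3.51, y* = 232/522 = 0.44.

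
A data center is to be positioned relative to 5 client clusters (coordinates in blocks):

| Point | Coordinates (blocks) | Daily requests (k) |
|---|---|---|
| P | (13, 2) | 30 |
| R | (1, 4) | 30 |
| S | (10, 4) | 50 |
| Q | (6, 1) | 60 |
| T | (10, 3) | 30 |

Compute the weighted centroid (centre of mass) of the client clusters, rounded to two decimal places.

The minimiser of Σwᵢ‖p−pᵢ‖² is the weighted centroid p* = (Σwᵢpᵢ)/(Σwᵢ).
Σwᵢ = 200.
Σwᵢxᵢ = 30·13 + 30·1 + 50·10 + 60·6 + 30·10 = 1580.
Σwᵢyᵢ = 30·2 + 30·4 + 50·4 + 60·1 + 30·3 = 530.
x* = 1580/200 = 7.90, y* = 530/200 = 2.65.

(7.90, 2.65)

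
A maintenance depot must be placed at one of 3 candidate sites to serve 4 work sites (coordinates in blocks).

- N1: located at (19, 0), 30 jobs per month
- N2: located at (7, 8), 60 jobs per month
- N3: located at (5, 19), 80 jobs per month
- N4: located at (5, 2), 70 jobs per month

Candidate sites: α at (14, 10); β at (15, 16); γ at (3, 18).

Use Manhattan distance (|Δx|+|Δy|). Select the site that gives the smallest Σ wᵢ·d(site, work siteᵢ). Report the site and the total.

γ, total 3360 blocks

Total weighted distance at each candidate:
  α (14, 10): total = 3620
  β (15, 16): total = 4280
  γ (3, 18): total = 3360
Minimum is at γ with total 3360 blocks.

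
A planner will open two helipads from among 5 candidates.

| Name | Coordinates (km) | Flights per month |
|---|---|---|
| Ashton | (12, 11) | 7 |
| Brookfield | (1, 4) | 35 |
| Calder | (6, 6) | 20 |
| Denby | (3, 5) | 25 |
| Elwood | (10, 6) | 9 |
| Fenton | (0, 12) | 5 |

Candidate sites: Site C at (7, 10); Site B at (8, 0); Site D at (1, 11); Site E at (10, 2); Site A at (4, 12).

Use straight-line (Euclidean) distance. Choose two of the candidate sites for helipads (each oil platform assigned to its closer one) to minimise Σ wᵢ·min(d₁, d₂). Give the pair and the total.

Evaluate every pair (each demand assigned to the nearer of the two):
  {Site C, Site D}: total = 573.3
  {Site D, Site E}: total = 623.9
  {Site C, Site A}: total = 640.2
  {Site C, Site B}: total = 641.8
  {Site C, Site E}: total = 647.6
  {Site D, Site A}: total = 669.5
  {Site B, Site D}: total = 670.6
  {Site E, Site A}: total = 701.4
  {Site B, Site A}: total = 718.8
  {Site B, Site E}: total = 743.3
Best pair: {Site C, Site D} with total 573.3.

{Site C, Site D}, total 573.3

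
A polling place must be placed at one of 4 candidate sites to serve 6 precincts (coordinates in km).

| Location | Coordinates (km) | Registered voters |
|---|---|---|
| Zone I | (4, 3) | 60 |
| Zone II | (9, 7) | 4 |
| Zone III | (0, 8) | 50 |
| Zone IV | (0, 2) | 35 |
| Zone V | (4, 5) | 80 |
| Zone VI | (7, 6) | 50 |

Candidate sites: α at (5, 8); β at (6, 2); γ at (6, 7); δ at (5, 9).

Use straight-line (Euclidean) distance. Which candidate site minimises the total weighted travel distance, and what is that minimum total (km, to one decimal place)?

γ, total 1154.8 km

Total weighted distance at each candidate:
  α (5, 8): total = 1240.2
  β (6, 2): total = 1286.4
  γ (6, 7): total = 1154.8
  δ (5, 9): total = 1449.0
Minimum is at γ with total 1154.8 km.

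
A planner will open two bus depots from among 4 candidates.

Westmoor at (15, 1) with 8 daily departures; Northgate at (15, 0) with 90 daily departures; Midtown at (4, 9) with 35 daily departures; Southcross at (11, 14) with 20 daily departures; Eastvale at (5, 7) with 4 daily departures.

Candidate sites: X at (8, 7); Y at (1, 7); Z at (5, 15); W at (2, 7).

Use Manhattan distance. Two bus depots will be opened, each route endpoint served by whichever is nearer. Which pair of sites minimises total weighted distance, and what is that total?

Evaluate every pair (each demand assigned to the nearer of the two):
  {X, W}: total = 1716
  {X, Z}: total = 1726
  {X, Y}: total = 1751
  {Z, W}: total = 2244
  {Y, Z}: total = 2381
  {Y, W}: total = 2424
Best pair: {X, W} with total 1716.

{X, W}, total 1716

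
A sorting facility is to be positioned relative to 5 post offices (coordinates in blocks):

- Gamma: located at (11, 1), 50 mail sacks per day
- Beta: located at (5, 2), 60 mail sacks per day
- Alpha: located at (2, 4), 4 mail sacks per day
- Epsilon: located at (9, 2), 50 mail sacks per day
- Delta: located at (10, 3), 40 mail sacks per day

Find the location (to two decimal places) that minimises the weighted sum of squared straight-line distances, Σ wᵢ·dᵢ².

The minimiser of Σwᵢ‖p−pᵢ‖² is the weighted centroid p* = (Σwᵢpᵢ)/(Σwᵢ).
Σwᵢ = 204.
Σwᵢxᵢ = 50·11 + 60·5 + 4·2 + 50·9 + 40·10 = 1708.
Σwᵢyᵢ = 50·1 + 60·2 + 4·4 + 50·2 + 40·3 = 406.
x* = 1708/204 = 8.37, y* = 406/204 = 1.99.

(8.37, 1.99)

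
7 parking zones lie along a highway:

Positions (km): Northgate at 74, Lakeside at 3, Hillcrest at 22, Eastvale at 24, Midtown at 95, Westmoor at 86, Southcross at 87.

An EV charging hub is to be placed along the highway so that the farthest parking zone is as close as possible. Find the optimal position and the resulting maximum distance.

location 49, max distance 46

The 1-center on a line is the midpoint of the two extreme points: leftmost at 3, rightmost at 95.
Optimal location = (3 + 95)/2 = 49; maximum distance = (95 − 3)/2 = 46.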